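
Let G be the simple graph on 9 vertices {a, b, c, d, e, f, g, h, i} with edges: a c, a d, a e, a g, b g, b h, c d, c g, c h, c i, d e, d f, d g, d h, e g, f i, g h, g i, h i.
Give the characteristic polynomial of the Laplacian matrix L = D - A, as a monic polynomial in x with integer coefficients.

With the vertex order [a, b, c, d, e, f, g, h, i], the degrees are [4, 2, 5, 6, 3, 2, 7, 5, 4], giving D = diag(4, 2, 5, 6, 3, 2, 7, 5, 4) and L = D - A. Computing det(xI - L) by cofactor expansion (or equivalently via sum-over-permutations) gives x^9 - 38x^8 + 611x^7 - 5410x^6 + 28735x^5 - 93338x^4 + 180252x^3 - 188500x^2 + 81612x. The coefficient of x^8 equals -trace(L) = -38, matching the sum of degrees. The eigenvalues sum to 38, which equals trace(L) = 2|E|.

x^9 - 38x^8 + 611x^7 - 5410x^6 + 28735x^5 - 93338x^4 + 180252x^3 - 188500x^2 + 81612x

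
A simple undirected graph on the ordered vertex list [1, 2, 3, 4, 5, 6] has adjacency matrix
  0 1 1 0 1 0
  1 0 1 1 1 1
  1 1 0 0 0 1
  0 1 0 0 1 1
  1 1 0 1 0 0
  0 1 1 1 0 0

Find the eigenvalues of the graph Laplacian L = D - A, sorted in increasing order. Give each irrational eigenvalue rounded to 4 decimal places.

With the vertex order [1, 2, 3, 4, 5, 6], the degrees are [3, 5, 3, 3, 3, 3], giving D = diag(3, 5, 3, 3, 3, 3) and L = D - A. L is symmetric positive semidefinite, so every eigenvalue is real and nonnegative. By the matrix-tree theorem the graph has (1/6) * product of the nonzero eigenvalues = 121 spanning trees.

[0, 2.3820, 2.3820, 4.6180, 4.6180, 6]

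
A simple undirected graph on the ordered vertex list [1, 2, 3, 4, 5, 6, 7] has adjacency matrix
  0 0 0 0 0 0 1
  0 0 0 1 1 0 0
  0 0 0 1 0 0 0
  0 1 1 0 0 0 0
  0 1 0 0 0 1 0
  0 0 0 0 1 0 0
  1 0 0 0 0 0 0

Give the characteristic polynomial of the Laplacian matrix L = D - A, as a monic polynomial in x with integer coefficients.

x^7 - 10x^6 + 37x^5 - 62x^4 + 45x^3 - 10x^2

With the vertex order [1, 2, 3, 4, 5, 6, 7], the degrees are [1, 2, 1, 2, 2, 1, 1], giving D = diag(1, 2, 1, 2, 2, 1, 1) and L = D - A. Computing det(xI - L) by cofactor expansion (or equivalently via sum-over-permutations) gives x^7 - 10x^6 + 37x^5 - 62x^4 + 45x^3 - 10x^2. Since p(0) = det(-L) = 0, x divides p(x). The eigenvalues sum to 10, which equals trace(L) = 2|E|.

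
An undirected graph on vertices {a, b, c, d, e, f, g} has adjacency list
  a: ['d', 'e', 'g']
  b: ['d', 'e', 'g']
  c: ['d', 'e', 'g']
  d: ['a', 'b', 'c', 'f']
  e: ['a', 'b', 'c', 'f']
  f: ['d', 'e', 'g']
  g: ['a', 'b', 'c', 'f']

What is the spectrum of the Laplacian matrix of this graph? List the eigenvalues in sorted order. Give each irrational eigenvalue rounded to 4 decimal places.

With the vertex order [a, b, c, d, e, f, g], the degrees are [3, 3, 3, 4, 4, 3, 4], giving D = diag(3, 3, 3, 4, 4, 3, 4) and L = D - A. Diagonalising L (or applying a numerical eigensolver to the 7x7 matrix) gives the spectrum above. By the matrix-tree theorem the graph has (1/7) * product of the nonzero eigenvalues = 432 spanning trees.

[0, 3, 3, 3, 4, 4, 7]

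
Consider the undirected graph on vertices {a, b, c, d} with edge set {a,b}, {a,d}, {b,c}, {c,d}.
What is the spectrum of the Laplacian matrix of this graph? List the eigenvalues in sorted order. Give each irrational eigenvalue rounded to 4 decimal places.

[0, 2, 2, 4]

With the vertex order [a, b, c, d], the degrees are [2, 2, 2, 2], giving D = diag(2, 2, 2, 2) and L = D - A. L is symmetric positive semidefinite, so every eigenvalue is real and nonnegative. By the matrix-tree theorem the graph has (1/4) * product of the nonzero eigenvalues = 4 spanning trees.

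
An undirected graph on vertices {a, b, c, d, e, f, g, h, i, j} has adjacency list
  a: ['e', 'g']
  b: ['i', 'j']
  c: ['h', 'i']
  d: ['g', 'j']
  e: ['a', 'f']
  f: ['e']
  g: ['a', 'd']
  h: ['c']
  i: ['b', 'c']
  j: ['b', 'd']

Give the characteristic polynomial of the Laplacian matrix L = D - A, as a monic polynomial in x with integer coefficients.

Reading degrees in the order [a, b, c, d, e, f, g, h, i, j] gives [2, 2, 2, 2, 2, 1, 2, 1, 2, 2]; set D = diag(2, 2, 2, 2, 2, 1, 2, 1, 2, 2) and form L = D - A. L has integer entries, so p(x) = det(xI - L) has integer coefficients. Expanding the determinant yields x^10 - 18x^9 + 136x^8 - 560x^7 + 1365x^6 - 2002x^5 + 1716x^4 - 792x^3 + 165x^2 - 10x. The constant term is 0 because L is singular (the all-ones vector lies in its kernel).

x^10 - 18x^9 + 136x^8 - 560x^7 + 1365x^6 - 2002x^5 + 1716x^4 - 792x^3 + 165x^2 - 10x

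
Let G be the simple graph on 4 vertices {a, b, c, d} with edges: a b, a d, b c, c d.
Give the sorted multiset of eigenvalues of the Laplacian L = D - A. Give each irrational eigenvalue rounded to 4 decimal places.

[0, 2, 2, 4]

Reading degrees in the order [a, b, c, d] gives [2, 2, 2, 2]; set D = diag(2, 2, 2, 2) and form L = D - A. Diagonalising L (or applying a numerical eigensolver to the 4x4 matrix) gives the spectrum above.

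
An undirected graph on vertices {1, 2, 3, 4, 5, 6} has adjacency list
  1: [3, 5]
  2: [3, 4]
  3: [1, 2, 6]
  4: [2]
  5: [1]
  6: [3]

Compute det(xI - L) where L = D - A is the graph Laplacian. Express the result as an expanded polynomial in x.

Each diagonal entry of L is the vertex degree and each off-diagonal entry is -1 where an edge is present, 0 otherwise; in the order [1, 2, 3, 4, 5, 6] the diagonal is [2, 2, 3, 1, 1, 1]. L has integer entries, so p(x) = det(xI - L) has integer coefficients. Expanding the determinant yields x^6 - 10x^5 + 35x^4 - 52x^3 + 31x^2 - 6x. The coefficient of x^5 equals -trace(L) = -10, matching the sum of degrees.

x^6 - 10x^5 + 35x^4 - 52x^3 + 31x^2 - 6x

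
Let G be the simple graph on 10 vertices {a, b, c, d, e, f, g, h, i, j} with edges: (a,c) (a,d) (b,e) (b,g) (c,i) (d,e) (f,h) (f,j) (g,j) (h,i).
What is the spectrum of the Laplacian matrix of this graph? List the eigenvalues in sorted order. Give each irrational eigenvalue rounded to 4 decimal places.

[0, 0.3820, 0.3820, 1.3820, 1.3820, 2.6180, 2.6180, 3.6180, 3.6180, 4]

Each diagonal entry of L is the vertex degree and each off-diagonal entry is -1 where an edge is present, 0 otherwise; in the order [a, b, c, d, e, f, g, h, i, j] the diagonal is [2, 2, 2, 2, 2, 2, 2, 2, 2, 2]. Diagonalising L (or applying a numerical eigensolver to the 10x10 matrix) gives the spectrum above. The single zero eigenvalue shows the graph is connected. The eigenvalues sum to 20, which equals trace(L) = 2|E|. There is one zero in the spectrum, matching the 1 component.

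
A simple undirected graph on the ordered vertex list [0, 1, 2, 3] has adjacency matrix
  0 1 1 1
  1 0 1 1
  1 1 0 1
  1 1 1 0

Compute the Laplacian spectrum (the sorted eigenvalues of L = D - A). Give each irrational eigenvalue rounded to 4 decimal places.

[0, 4, 4, 4]

Each diagonal entry of L is the vertex degree and each off-diagonal entry is -1 where an edge is present, 0 otherwise; in the order [0, 1, 2, 3] the diagonal is [3, 3, 3, 3]. L is symmetric positive semidefinite, so every eigenvalue is real and nonnegative. The single zero eigenvalue shows the graph is connected. The eigenvalues sum to 12, which equals trace(L) = 2|E|.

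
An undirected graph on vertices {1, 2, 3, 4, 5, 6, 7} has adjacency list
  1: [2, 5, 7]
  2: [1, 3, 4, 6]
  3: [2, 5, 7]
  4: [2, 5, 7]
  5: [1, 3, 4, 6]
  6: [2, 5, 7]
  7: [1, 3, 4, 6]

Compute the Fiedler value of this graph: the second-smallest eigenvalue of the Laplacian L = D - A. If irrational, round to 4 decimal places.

3

Reading degrees in the order [1, 2, 3, 4, 5, 6, 7] gives [3, 4, 3, 3, 4, 3, 4]; set D = diag(3, 4, 3, 3, 4, 3, 4) and form L = D - A. Computing the eigenvalues of L and sorting gives [0, 3, 3, 3, 4, 4, 7]. The Fiedler value lambda_2 = 3 is strictly positive, so the graph is connected. The eigenvalues sum to 24, which equals trace(L) = 2|E|. The largest eigenvalue, 7, is at most the vertex count 7.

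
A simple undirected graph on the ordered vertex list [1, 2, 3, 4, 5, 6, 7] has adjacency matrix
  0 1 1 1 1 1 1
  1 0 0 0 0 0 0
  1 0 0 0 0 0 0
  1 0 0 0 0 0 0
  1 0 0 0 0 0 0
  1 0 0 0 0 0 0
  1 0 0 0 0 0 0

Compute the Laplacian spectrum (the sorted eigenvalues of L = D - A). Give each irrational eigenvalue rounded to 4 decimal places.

Reading degrees in the order [1, 2, 3, 4, 5, 6, 7] gives [6, 1, 1, 1, 1, 1, 1]; set D = diag(6, 1, 1, 1, 1, 1, 1) and form L = D - A. L is symmetric positive semidefinite, so every eigenvalue is real and nonnegative. There is one zero in the spectrum, matching the 1 component. The largest eigenvalue, 7, is at most the vertex count 7.

[0, 1, 1, 1, 1, 1, 7]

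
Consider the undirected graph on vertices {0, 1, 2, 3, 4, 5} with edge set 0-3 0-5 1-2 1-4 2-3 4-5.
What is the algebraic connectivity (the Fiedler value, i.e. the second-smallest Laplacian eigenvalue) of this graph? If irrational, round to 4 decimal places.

1

Each diagonal entry of L is the vertex degree and each off-diagonal entry is -1 where an edge is present, 0 otherwise; in the order [0, 1, 2, 3, 4, 5] the diagonal is [2, 2, 2, 2, 2, 2]. The sorted Laplacian eigenvalues are [0, 1, 1, 3, 3, 4]; the algebraic connectivity is the second entry, 1. By the matrix-tree theorem the graph has (1/6) * product of the nonzero eigenvalues = 6 spanning trees.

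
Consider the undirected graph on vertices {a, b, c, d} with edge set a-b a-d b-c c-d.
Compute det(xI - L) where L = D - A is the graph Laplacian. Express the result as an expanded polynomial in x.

x^4 - 8x^3 + 20x^2 - 16x

Each diagonal entry of L is the vertex degree and each off-diagonal entry is -1 where an edge is present, 0 otherwise; in the order [a, b, c, d] the diagonal is [2, 2, 2, 2]. The eigenvalues of L are [0, 2, 2, 4]; the characteristic polynomial is the product of (x - lambda_i), which multiplies out to x^4 - 8x^3 + 20x^2 - 16x. The constant term is 0 because L is singular (the all-ones vector lies in its kernel). The eigenvalues sum to 8, which equals trace(L) = 2|E|.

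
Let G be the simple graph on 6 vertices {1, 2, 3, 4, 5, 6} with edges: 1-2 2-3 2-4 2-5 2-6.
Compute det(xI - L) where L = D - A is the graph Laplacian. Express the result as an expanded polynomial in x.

With the vertex order [1, 2, 3, 4, 5, 6], the degrees are [1, 5, 1, 1, 1, 1], giving D = diag(1, 5, 1, 1, 1, 1) and L = D - A. The eigenvalues of L are [0, 1, 1, 1, 1, 6]; the characteristic polynomial is the product of (x - lambda_i), which multiplies out to x^6 - 10x^5 + 30x^4 - 40x^3 + 25x^2 - 6x. The constant term is 0 because L is singular (the all-ones vector lies in its kernel). There is one zero in the spectrum, matching the 1 component.

x^6 - 10x^5 + 30x^4 - 40x^3 + 25x^2 - 6x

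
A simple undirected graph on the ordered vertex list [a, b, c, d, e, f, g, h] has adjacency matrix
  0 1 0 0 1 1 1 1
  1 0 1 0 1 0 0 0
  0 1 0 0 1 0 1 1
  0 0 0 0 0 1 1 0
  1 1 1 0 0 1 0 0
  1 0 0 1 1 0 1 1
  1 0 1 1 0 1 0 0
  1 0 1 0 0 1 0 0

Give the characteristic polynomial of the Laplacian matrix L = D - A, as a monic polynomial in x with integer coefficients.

Each diagonal entry of L is the vertex degree and each off-diagonal entry is -1 where an edge is present, 0 otherwise; in the order [a, b, c, d, e, f, g, h] the diagonal is [5, 3, 4, 2, 4, 5, 4, 3]. Computing det(xI - L) by cofactor expansion (or equivalently via sum-over-permutations) gives x^8 - 30x^7 + 375x^6 - 2526x^5 + 9873x^4 - 22296x^3 + 26768x^2 - 13056x. The coefficient of x^7 equals -trace(L) = -30, matching the sum of degrees. By the matrix-tree theorem the graph has (1/8) * product of the nonzero eigenvalues = 1632 spanning trees. There is one zero in the spectrum, matching the 1 component.

x^8 - 30x^7 + 375x^6 - 2526x^5 + 9873x^4 - 22296x^3 + 26768x^2 - 13056x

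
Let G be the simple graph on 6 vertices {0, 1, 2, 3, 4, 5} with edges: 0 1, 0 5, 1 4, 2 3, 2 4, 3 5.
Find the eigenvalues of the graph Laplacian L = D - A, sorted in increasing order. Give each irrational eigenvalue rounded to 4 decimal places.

[0, 1, 1, 3, 3, 4]

With the vertex order [0, 1, 2, 3, 4, 5], the degrees are [2, 2, 2, 2, 2, 2], giving D = diag(2, 2, 2, 2, 2, 2) and L = D - A. L is symmetric positive semidefinite, so every eigenvalue is real and nonnegative. The single zero eigenvalue shows the graph is connected. By the matrix-tree theorem the graph has (1/6) * product of the nonzero eigenvalues = 6 spanning trees.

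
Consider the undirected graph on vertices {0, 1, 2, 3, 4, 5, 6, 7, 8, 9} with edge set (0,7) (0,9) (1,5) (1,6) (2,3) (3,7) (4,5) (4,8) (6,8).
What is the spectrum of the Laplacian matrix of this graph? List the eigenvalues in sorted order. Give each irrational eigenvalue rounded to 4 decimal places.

With the vertex order [0, 1, 2, 3, 4, 5, 6, 7, 8, 9], the degrees are [2, 2, 1, 2, 2, 2, 2, 2, 2, 1], giving D = diag(2, 2, 1, 2, 2, 2, 2, 2, 2, 1) and L = D - A. The multiplicity of 0 as a Laplacian eigenvalue equals the number of connected components. The 2 zero eigenvalues correspond to the 2 connected components. There are 2 zeros in the spectrum, matching the 2 components. The eigenvalues sum to 18, which equals trace(L) = 2|E|.

[0, 0, 0.3820, 1.3820, 1.3820, 1.3820, 2.6180, 3.6180, 3.6180, 3.6180]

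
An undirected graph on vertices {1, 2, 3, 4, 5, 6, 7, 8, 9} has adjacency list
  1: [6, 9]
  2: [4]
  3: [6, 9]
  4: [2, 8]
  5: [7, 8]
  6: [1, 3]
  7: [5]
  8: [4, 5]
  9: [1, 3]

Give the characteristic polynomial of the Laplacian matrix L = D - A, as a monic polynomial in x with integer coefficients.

Reading degrees in the order [1, 2, 3, 4, 5, 6, 7, 8, 9] gives [2, 1, 2, 2, 2, 2, 1, 2, 2]; set D = diag(2, 1, 2, 2, 2, 2, 1, 2, 2) and form L = D - A. Computing det(xI - L) by cofactor expansion (or equivalently via sum-over-permutations) gives x^9 - 16x^8 + 105x^7 - 364x^6 + 713x^5 - 776x^4 + 420x^3 - 80x^2. The coefficient of x^8 equals -trace(L) = -16, matching the sum of degrees. The eigenvalues sum to 16, which equals trace(L) = 2|E|.

x^9 - 16x^8 + 105x^7 - 364x^6 + 713x^5 - 776x^4 + 420x^3 - 80x^2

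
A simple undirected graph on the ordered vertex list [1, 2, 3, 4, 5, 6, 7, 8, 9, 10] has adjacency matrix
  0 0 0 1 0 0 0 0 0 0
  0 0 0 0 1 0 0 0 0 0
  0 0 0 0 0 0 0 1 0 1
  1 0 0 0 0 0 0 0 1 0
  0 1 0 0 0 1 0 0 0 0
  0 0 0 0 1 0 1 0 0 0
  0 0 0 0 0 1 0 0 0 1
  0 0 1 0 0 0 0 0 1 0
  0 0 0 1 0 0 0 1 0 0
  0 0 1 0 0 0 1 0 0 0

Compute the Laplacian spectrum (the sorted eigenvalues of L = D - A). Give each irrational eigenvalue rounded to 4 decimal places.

[0, 0.0979, 0.3820, 0.8244, 1.3820, 2, 2.6180, 3.1756, 3.6180, 3.9021]

Reading degrees in the order [1, 2, 3, 4, 5, 6, 7, 8, 9, 10] gives [1, 1, 2, 2, 2, 2, 2, 2, 2, 2]; set D = diag(1, 1, 2, 2, 2, 2, 2, 2, 2, 2) and form L = D - A. The multiplicity of 0 as a Laplacian eigenvalue equals the number of connected components. The single zero eigenvalue shows the graph is connected. By the matrix-tree theorem the graph has (1/10) * product of the nonzero eigenvalues = 1 spanning tree.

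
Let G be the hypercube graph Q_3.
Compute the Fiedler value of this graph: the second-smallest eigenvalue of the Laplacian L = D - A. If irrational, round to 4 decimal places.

The graph has 8 vertices and degree multiset [3, 3, 3, 3, 3, 3, 3, 3]; D is the diagonal matrix of degrees and L = D - A. The smallest Laplacian eigenvalue is always 0. The next one, lambda_2 = 2, measures how hard the graph is to disconnect: larger values mean better connectivity. The eigenvalues sum to 24, which equals trace(L) = 2|E|.

2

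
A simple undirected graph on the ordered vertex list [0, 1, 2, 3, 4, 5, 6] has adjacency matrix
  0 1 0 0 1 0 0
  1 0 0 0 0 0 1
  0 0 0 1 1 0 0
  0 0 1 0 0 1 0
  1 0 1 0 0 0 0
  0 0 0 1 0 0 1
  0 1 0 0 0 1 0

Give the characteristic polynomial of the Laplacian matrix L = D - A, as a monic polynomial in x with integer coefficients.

x^7 - 14x^6 + 77x^5 - 210x^4 + 294x^3 - 196x^2 + 49x

With the vertex order [0, 1, 2, 3, 4, 5, 6], the degrees are [2, 2, 2, 2, 2, 2, 2], giving D = diag(2, 2, 2, 2, 2, 2, 2) and L = D - A. Computing det(xI - L) by cofactor expansion (or equivalently via sum-over-permutations) gives x^7 - 14x^6 + 77x^5 - 210x^4 + 294x^3 - 196x^2 + 49x. The constant term is 0 because L is singular (the all-ones vector lies in its kernel). There is one zero in the spectrum, matching the 1 component. The largest eigenvalue, 3.8019, is at most the vertex count 7.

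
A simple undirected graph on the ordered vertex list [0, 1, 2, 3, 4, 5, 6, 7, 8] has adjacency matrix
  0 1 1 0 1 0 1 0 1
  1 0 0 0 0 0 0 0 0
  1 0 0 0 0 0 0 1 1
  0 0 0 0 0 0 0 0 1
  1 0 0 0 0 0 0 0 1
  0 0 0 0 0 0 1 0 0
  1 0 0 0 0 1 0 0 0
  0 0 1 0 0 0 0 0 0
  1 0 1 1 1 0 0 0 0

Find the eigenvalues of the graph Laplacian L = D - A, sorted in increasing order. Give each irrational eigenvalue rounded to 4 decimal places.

[0, 0.3937, 0.6946, 0.7986, 1.4433, 2.4628, 2.9589, 5.0943, 6.1538]

Reading degrees in the order [0, 1, 2, 3, 4, 5, 6, 7, 8] gives [5, 1, 3, 1, 2, 1, 2, 1, 4]; set D = diag(5, 1, 3, 1, 2, 1, 2, 1, 4) and form L = D - A. The multiplicity of 0 as a Laplacian eigenvalue equals the number of connected components.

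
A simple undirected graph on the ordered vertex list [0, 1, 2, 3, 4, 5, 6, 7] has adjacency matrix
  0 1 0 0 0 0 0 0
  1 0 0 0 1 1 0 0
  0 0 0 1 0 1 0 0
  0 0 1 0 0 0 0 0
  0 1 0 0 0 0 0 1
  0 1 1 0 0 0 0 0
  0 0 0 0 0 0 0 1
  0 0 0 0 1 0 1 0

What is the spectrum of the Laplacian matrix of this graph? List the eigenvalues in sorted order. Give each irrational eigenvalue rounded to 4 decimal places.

[0, 0.1981, 0.4915, 1.3204, 1.5550, 2.8258, 3.2470, 4.3623]

Reading degrees in the order [0, 1, 2, 3, 4, 5, 6, 7] gives [1, 3, 2, 1, 2, 2, 1, 2]; set D = diag(1, 3, 2, 1, 2, 2, 1, 2) and form L = D - A. Diagonalising L (or applying a numerical eigensolver to the 8x8 matrix) gives the spectrum above. The single zero eigenvalue shows the graph is connected.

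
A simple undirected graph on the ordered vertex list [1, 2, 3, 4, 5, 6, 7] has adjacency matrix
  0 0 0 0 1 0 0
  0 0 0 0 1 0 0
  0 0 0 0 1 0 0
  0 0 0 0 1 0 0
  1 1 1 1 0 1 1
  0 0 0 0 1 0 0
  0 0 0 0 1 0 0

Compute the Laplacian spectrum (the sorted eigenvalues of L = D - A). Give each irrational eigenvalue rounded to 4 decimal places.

Reading degrees in the order [1, 2, 3, 4, 5, 6, 7] gives [1, 1, 1, 1, 6, 1, 1]; set D = diag(1, 1, 1, 1, 6, 1, 1) and form L = D - A. L is symmetric positive semidefinite, so every eigenvalue is real and nonnegative. There is one zero in the spectrum, matching the 1 component.

[0, 1, 1, 1, 1, 1, 7]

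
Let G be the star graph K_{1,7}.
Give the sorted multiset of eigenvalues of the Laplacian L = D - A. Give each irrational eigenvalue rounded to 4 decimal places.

The graph has 8 vertices and degree multiset [7, 1, 1, 1, 1, 1, 1, 1]; D is the diagonal matrix of degrees and L = D - A. Diagonalising L (or applying a numerical eigensolver to the 8x8 matrix) gives the spectrum above. The eigenvalues sum to 14, which equals trace(L) = 2|E|. There is one zero in the spectrum, matching the 1 component.

[0, 1, 1, 1, 1, 1, 1, 8]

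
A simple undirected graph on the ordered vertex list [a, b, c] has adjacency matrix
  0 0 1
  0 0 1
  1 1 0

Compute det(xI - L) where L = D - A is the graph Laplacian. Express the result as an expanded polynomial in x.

With the vertex order [a, b, c], the degrees are [1, 1, 2], giving D = diag(1, 1, 2) and L = D - A. L has integer entries, so p(x) = det(xI - L) has integer coefficients. Expanding the determinant yields x^3 - 4x^2 + 3x. The constant term is 0 because L is singular (the all-ones vector lies in its kernel). By the matrix-tree theorem the graph has (1/3) * product of the nonzero eigenvalues = 1 spanning tree.

x^3 - 4x^2 + 3x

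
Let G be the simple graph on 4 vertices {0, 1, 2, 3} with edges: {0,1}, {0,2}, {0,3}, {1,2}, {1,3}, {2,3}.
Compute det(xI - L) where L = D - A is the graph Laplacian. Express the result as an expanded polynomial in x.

Each diagonal entry of L is the vertex degree and each off-diagonal entry is -1 where an edge is present, 0 otherwise; in the order [0, 1, 2, 3] the diagonal is [3, 3, 3, 3]. L has integer entries, so p(x) = det(xI - L) has integer coefficients. Expanding the determinant yields x^4 - 12x^3 + 48x^2 - 64x. The constant term is 0 because L is singular (the all-ones vector lies in its kernel).

x^4 - 12x^3 + 48x^2 - 64x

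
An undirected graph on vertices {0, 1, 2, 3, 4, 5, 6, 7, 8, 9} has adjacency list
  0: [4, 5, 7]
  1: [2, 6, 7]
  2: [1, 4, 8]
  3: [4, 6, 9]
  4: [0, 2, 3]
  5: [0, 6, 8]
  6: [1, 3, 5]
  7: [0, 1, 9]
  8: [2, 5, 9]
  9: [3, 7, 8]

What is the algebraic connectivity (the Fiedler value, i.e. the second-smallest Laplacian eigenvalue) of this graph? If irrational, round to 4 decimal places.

2

Each diagonal entry of L is the vertex degree and each off-diagonal entry is -1 where an edge is present, 0 otherwise; in the order [0, 1, 2, 3, 4, 5, 6, 7, 8, 9] the diagonal is [3, 3, 3, 3, 3, 3, 3, 3, 3, 3]. The smallest Laplacian eigenvalue is always 0. The next one, lambda_2 = 2, measures how hard the graph is to disconnect: larger values mean better connectivity. There is one zero in the spectrum, matching the 1 component. The largest eigenvalue, 5, is at most the vertex count 10.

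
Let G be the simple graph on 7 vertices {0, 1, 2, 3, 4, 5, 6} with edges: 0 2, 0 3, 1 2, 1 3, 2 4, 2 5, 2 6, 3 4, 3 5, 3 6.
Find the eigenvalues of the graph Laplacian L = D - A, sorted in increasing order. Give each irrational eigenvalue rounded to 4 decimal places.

[0, 2, 2, 2, 2, 5, 7]

Reading degrees in the order [0, 1, 2, 3, 4, 5, 6] gives [2, 2, 5, 5, 2, 2, 2]; set D = diag(2, 2, 5, 5, 2, 2, 2) and form L = D - A. Since every row of L sums to 0, the all-ones vector is in the kernel and 0 is an eigenvalue. The single zero eigenvalue shows the graph is connected. There is one zero in the spectrum, matching the 1 component.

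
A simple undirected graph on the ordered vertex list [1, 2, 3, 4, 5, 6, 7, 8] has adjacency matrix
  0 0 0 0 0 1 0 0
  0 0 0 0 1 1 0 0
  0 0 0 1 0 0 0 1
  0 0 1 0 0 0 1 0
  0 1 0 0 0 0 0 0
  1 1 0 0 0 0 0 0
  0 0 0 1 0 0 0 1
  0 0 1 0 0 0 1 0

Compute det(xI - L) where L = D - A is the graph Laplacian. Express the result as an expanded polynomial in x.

x^8 - 14x^7 + 78x^6 - 220x^5 + 328x^4 - 240x^3 + 64x^2

Each diagonal entry of L is the vertex degree and each off-diagonal entry is -1 where an edge is present, 0 otherwise; in the order [1, 2, 3, 4, 5, 6, 7, 8] the diagonal is [1, 2, 2, 2, 1, 2, 2, 2]. L has integer entries, so p(x) = det(xI - L) has integer coefficients. Expanding the determinant yields x^8 - 14x^7 + 78x^6 - 220x^5 + 328x^4 - 240x^3 + 64x^2. The coefficient of x^7 equals -trace(L) = -14, matching the sum of degrees. The largest eigenvalue, 4, is at most the vertex count 8.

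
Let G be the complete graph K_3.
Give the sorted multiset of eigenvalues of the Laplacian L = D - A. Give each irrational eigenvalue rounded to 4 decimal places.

The graph has 3 vertices and degree multiset [2, 2, 2]; D is the diagonal matrix of degrees and L = D - A. The multiplicity of 0 as a Laplacian eigenvalue equals the number of connected components.

[0, 3, 3]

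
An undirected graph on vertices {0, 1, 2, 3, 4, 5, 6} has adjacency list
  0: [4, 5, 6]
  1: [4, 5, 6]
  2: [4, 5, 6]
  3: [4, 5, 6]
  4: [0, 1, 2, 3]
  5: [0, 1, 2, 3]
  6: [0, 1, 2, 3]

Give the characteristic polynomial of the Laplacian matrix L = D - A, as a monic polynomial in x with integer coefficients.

Reading degrees in the order [0, 1, 2, 3, 4, 5, 6] gives [3, 3, 3, 3, 4, 4, 4]; set D = diag(3, 3, 3, 3, 4, 4, 4) and form L = D - A. Computing det(xI - L) by cofactor expansion (or equivalently via sum-over-permutations) gives x^7 - 24x^6 + 234x^5 - 1192x^4 + 3357x^3 - 4968x^2 + 3024x. Since p(0) = det(-L) = 0, x divides p(x). The eigenvalues sum to 24, which equals trace(L) = 2|E|. The largest eigenvalue, 7, is at most the vertex count 7.

x^7 - 24x^6 + 234x^5 - 1192x^4 + 3357x^3 - 4968x^2 + 3024x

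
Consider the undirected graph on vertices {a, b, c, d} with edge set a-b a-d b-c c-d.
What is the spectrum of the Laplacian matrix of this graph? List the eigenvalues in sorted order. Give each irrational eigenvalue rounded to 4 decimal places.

Each diagonal entry of L is the vertex degree and each off-diagonal entry is -1 where an edge is present, 0 otherwise; in the order [a, b, c, d] the diagonal is [2, 2, 2, 2]. Since every row of L sums to 0, the all-ones vector is in the kernel and 0 is an eigenvalue. The largest eigenvalue, 4, is at most the vertex count 4.

[0, 2, 2, 4]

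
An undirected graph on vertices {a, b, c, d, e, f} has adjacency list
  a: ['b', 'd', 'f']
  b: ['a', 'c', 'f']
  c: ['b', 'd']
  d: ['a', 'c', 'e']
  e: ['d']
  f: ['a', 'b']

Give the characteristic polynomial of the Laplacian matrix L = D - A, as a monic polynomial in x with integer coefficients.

Each diagonal entry of L is the vertex degree and each off-diagonal entry is -1 where an edge is present, 0 otherwise; in the order [a, b, c, d, e, f] the diagonal is [3, 3, 2, 3, 1, 2]. L has integer entries, so p(x) = det(xI - L) has integer coefficients. Expanding the determinant yields x^6 - 14x^5 + 73x^4 - 174x^3 + 184x^2 - 66x. Since p(0) = det(-L) = 0, x divides p(x).

x^6 - 14x^5 + 73x^4 - 174x^3 + 184x^2 - 66x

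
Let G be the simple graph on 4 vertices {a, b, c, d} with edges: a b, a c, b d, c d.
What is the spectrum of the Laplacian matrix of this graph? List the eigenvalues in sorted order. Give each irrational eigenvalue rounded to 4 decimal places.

Each diagonal entry of L is the vertex degree and each off-diagonal entry is -1 where an edge is present, 0 otherwise; in the order [a, b, c, d] the diagonal is [2, 2, 2, 2]. Since every row of L sums to 0, the all-ones vector is in the kernel and 0 is an eigenvalue. The single zero eigenvalue shows the graph is connected. There is one zero in the spectrum, matching the 1 component.

[0, 2, 2, 4]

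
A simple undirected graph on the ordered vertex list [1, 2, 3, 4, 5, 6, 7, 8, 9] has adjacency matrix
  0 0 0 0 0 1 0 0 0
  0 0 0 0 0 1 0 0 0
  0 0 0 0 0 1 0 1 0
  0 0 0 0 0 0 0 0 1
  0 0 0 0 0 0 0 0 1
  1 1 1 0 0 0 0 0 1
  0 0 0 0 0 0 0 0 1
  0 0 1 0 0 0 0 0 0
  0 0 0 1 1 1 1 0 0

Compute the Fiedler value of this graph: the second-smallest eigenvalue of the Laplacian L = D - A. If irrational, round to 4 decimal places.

Reading degrees in the order [1, 2, 3, 4, 5, 6, 7, 8, 9] gives [1, 1, 2, 1, 1, 4, 1, 1, 4]; set D = diag(1, 1, 2, 1, 1, 4, 1, 1, 4) and form L = D - A. Computing the eigenvalues of L and sorting gives [0, 0.2825, 0.5784, 1, 1, 1, 2.3735, 4.0864, 5.6793]. The Fiedler value lambda_2 = 0.2825 is strictly positive, so the graph is connected. The eigenvalues sum to 16, which equals trace(L) = 2|E|.

0.2825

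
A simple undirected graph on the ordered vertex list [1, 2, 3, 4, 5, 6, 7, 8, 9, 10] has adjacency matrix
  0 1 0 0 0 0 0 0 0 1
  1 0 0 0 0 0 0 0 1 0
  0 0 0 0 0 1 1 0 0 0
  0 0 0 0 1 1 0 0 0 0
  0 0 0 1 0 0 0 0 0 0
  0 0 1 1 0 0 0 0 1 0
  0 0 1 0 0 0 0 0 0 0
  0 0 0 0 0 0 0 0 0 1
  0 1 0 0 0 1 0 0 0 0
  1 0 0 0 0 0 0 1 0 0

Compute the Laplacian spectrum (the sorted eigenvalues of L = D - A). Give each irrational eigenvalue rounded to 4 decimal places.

With the vertex order [1, 2, 3, 4, 5, 6, 7, 8, 9, 10], the degrees are [2, 2, 2, 2, 1, 3, 1, 1, 2, 2], giving D = diag(2, 2, 2, 2, 1, 3, 1, 1, 2, 2) and L = D - A. Diagonalising L (or applying a numerical eigensolver to the 10x10 matrix) gives the spectrum above. The single zero eigenvalue shows the graph is connected. The eigenvalues sum to 18, which equals trace(L) = 2|E|.

[0, 0.1277, 0.3820, 0.6297, 1.3820, 2, 2.6180, 2.7968, 3.6180, 4.4458]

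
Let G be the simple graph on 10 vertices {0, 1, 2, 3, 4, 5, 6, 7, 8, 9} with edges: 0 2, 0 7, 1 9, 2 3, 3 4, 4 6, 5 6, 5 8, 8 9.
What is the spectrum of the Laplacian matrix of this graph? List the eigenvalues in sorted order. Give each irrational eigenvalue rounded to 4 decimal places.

Each diagonal entry of L is the vertex degree and each off-diagonal entry is -1 where an edge is present, 0 otherwise; in the order [0, 1, 2, 3, 4, 5, 6, 7, 8, 9] the diagonal is [2, 1, 2, 2, 2, 2, 2, 1, 2, 2]. Diagonalising L (or applying a numerical eigensolver to the 10x10 matrix) gives the spectrum above. The eigenvalues sum to 18, which equals trace(L) = 2|E|.

[0, 0.0979, 0.3820, 0.8244, 1.3820, 2, 2.6180, 3.1756, 3.6180, 3.9021]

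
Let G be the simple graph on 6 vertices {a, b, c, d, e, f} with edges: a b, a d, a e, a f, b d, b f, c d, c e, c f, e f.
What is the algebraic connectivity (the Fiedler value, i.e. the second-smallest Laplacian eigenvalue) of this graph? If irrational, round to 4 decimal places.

2.2679

Reading degrees in the order [a, b, c, d, e, f] gives [4, 3, 3, 3, 3, 4]; set D = diag(4, 3, 3, 3, 3, 4) and form L = D - A. The smallest Laplacian eigenvalue is always 0. The next one, lambda_2 = 2.2679, measures how hard the graph is to disconnect: larger values mean better connectivity. The largest eigenvalue, 5.7321, is at most the vertex count 6. By the matrix-tree theorem the graph has (1/6) * product of the nonzero eigenvalues = 130 spanning trees.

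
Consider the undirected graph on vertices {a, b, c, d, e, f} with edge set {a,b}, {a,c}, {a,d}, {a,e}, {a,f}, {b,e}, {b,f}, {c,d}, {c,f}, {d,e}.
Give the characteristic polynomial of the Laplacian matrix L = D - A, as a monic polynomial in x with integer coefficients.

x^6 - 20x^5 + 155x^4 - 580x^3 + 1045x^2 - 726x

With the vertex order [a, b, c, d, e, f], the degrees are [5, 3, 3, 3, 3, 3], giving D = diag(5, 3, 3, 3, 3, 3) and L = D - A. Computing det(xI - L) by cofactor expansion (or equivalently via sum-over-permutations) gives x^6 - 20x^5 + 155x^4 - 580x^3 + 1045x^2 - 726x. Since p(0) = det(-L) = 0, x divides p(x). The eigenvalues sum to 20, which equals trace(L) = 2|E|.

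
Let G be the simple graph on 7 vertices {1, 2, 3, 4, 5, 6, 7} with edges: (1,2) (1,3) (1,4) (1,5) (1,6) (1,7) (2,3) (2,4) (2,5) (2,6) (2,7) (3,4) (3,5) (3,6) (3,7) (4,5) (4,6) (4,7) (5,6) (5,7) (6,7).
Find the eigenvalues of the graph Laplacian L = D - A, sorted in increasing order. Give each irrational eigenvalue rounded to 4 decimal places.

With the vertex order [1, 2, 3, 4, 5, 6, 7], the degrees are [6, 6, 6, 6, 6, 6, 6], giving D = diag(6, 6, 6, 6, 6, 6, 6) and L = D - A. L is symmetric positive semidefinite, so every eigenvalue is real and nonnegative. The single zero eigenvalue shows the graph is connected. By the matrix-tree theorem the graph has (1/7) * product of the nonzero eigenvalues = 16807 spanning trees. The eigenvalues sum to 42, which equals trace(L) = 2|E|.

[0, 7, 7, 7, 7, 7, 7]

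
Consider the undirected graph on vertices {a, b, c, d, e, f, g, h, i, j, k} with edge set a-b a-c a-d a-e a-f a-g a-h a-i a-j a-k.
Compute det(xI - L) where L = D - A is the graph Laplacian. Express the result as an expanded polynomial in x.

x^11 - 20x^10 + 135x^9 - 480x^8 + 1050x^7 - 1512x^6 + 1470x^5 - 960x^4 + 405x^3 - 100x^2 + 11x

With the vertex order [a, b, c, d, e, f, g, h, i, j, k], the degrees are [10, 1, 1, 1, 1, 1, 1, 1, 1, 1, 1], giving D = diag(10, 1, 1, 1, 1, 1, 1, 1, 1, 1, 1) and L = D - A. L has integer entries, so p(x) = det(xI - L) has integer coefficients. Expanding the determinant yields x^11 - 20x^10 + 135x^9 - 480x^8 + 1050x^7 - 1512x^6 + 1470x^5 - 960x^4 + 405x^3 - 100x^2 + 11x. The constant term is 0 because L is singular (the all-ones vector lies in its kernel). The largest eigenvalue, 11, is at most the vertex count 11. The eigenvalues sum to 20, which equals trace(L) = 2|E|.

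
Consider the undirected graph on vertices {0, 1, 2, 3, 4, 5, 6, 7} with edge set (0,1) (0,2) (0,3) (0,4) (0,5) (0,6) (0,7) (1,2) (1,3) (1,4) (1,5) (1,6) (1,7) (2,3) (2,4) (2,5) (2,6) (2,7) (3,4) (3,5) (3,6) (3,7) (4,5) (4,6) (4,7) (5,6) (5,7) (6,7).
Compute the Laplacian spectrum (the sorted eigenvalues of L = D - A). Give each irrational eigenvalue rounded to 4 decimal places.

Reading degrees in the order [0, 1, 2, 3, 4, 5, 6, 7] gives [7, 7, 7, 7, 7, 7, 7, 7]; set D = diag(7, 7, 7, 7, 7, 7, 7, 7) and form L = D - A. The multiplicity of 0 as a Laplacian eigenvalue equals the number of connected components. By the matrix-tree theorem the graph has (1/8) * product of the nonzero eigenvalues = 262144 spanning trees. The eigenvalues sum to 56, which equals trace(L) = 2|E|.

[0, 8, 8, 8, 8, 8, 8, 8]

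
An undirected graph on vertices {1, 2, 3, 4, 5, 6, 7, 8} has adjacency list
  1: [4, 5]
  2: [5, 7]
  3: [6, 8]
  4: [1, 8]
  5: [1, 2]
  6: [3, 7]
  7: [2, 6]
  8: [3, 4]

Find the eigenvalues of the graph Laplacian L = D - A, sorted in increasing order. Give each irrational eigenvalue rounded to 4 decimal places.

[0, 0.5858, 0.5858, 2, 2, 3.4142, 3.4142, 4]

Reading degrees in the order [1, 2, 3, 4, 5, 6, 7, 8] gives [2, 2, 2, 2, 2, 2, 2, 2]; set D = diag(2, 2, 2, 2, 2, 2, 2, 2) and form L = D - A. The multiplicity of 0 as a Laplacian eigenvalue equals the number of connected components. The single zero eigenvalue shows the graph is connected.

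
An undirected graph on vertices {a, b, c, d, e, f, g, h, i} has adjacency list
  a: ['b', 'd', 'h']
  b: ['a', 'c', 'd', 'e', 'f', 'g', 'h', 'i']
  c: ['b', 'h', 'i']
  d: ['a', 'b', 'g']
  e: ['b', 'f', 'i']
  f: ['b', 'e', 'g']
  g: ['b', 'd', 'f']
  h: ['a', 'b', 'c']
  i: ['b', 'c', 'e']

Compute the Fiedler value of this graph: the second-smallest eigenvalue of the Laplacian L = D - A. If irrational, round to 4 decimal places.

1.5858

Each diagonal entry of L is the vertex degree and each off-diagonal entry is -1 where an edge is present, 0 otherwise; in the order [a, b, c, d, e, f, g, h, i] the diagonal is [3, 8, 3, 3, 3, 3, 3, 3, 3]. The smallest Laplacian eigenvalue is always 0. The next one, lambda_2 = 1.5858, measures how hard the graph is to disconnect: larger values mean better connectivity.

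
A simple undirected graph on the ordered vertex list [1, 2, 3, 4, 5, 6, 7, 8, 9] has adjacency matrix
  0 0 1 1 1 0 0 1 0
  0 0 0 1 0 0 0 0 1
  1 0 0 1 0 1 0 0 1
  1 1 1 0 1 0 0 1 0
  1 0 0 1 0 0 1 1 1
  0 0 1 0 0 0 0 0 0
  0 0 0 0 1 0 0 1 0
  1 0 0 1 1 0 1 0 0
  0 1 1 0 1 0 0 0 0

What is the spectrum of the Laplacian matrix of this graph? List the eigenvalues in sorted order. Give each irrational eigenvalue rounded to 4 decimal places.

With the vertex order [1, 2, 3, 4, 5, 6, 7, 8, 9], the degrees are [4, 2, 4, 5, 5, 1, 2, 4, 3], giving D = diag(4, 2, 4, 5, 5, 1, 2, 4, 3) and L = D - A. Diagonalising L (or applying a numerical eigensolver to the 9x9 matrix) gives the spectrum above. The eigenvalues sum to 30, which equals trace(L) = 2|E|.

[0, 0.7728, 1.3299, 2.4224, 3.1197, 4.4129, 5.3539, 5.7190, 6.8693]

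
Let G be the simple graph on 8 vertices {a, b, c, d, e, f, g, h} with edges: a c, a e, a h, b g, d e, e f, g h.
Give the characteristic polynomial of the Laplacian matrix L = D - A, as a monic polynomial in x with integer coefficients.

x^8 - 14x^7 + 76x^6 - 204x^5 + 287x^4 - 208x^3 + 70x^2 - 8x

With the vertex order [a, b, c, d, e, f, g, h], the degrees are [3, 1, 1, 1, 3, 1, 2, 2], giving D = diag(3, 1, 1, 1, 3, 1, 2, 2) and L = D - A. Computing det(xI - L) by cofactor expansion (or equivalently via sum-over-permutations) gives x^8 - 14x^7 + 76x^6 - 204x^5 + 287x^4 - 208x^3 + 70x^2 - 8x. The constant term is 0 because L is singular (the all-ones vector lies in its kernel). There is one zero in the spectrum, matching the 1 component.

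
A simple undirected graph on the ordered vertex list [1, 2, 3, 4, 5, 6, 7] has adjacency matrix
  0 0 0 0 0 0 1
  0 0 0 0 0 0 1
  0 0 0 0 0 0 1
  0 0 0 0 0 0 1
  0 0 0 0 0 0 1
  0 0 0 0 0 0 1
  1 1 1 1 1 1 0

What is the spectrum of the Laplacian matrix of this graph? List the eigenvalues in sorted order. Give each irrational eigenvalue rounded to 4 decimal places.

Each diagonal entry of L is the vertex degree and each off-diagonal entry is -1 where an edge is present, 0 otherwise; in the order [1, 2, 3, 4, 5, 6, 7] the diagonal is [1, 1, 1, 1, 1, 1, 6]. Since every row of L sums to 0, the all-ones vector is in the kernel and 0 is an eigenvalue. The single zero eigenvalue shows the graph is connected.

[0, 1, 1, 1, 1, 1, 7]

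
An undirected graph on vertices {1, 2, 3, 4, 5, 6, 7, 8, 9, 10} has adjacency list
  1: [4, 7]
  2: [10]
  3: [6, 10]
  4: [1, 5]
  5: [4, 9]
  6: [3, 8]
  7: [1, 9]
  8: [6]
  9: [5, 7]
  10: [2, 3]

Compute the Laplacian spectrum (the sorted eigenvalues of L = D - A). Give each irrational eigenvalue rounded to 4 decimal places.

[0, 0, 0.3820, 1.3820, 1.3820, 1.3820, 2.6180, 3.6180, 3.6180, 3.6180]

With the vertex order [1, 2, 3, 4, 5, 6, 7, 8, 9, 10], the degrees are [2, 1, 2, 2, 2, 2, 2, 1, 2, 2], giving D = diag(2, 1, 2, 2, 2, 2, 2, 1, 2, 2) and L = D - A. The multiplicity of 0 as a Laplacian eigenvalue equals the number of connected components. The 2 zero eigenvalues correspond to the 2 connected components. There are 2 zeros in the spectrum, matching the 2 components.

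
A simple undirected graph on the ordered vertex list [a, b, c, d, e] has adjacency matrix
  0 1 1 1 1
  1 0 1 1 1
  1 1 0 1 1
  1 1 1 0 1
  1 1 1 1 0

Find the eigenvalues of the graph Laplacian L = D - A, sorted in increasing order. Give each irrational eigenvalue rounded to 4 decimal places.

Reading degrees in the order [a, b, c, d, e] gives [4, 4, 4, 4, 4]; set D = diag(4, 4, 4, 4, 4) and form L = D - A. Diagonalising L (or applying a numerical eigensolver to the 5x5 matrix) gives the spectrum above. The single zero eigenvalue shows the graph is connected. There is one zero in the spectrum, matching the 1 component. By the matrix-tree theorem the graph has (1/5) * product of the nonzero eigenvalues = 125 spanning trees.

[0, 5, 5, 5, 5]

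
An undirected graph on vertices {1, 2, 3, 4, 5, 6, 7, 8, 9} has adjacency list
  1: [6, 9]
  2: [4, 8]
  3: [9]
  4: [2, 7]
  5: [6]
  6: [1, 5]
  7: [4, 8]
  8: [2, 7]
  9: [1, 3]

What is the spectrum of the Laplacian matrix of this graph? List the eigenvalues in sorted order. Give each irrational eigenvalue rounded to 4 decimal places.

[0, 0, 0.3820, 1.3820, 2, 2, 2.6180, 3.6180, 4]

With the vertex order [1, 2, 3, 4, 5, 6, 7, 8, 9], the degrees are [2, 2, 1, 2, 1, 2, 2, 2, 2], giving D = diag(2, 2, 1, 2, 1, 2, 2, 2, 2) and L = D - A. L is symmetric positive semidefinite, so every eigenvalue is real and nonnegative. The 2 zero eigenvalues correspond to the 2 connected components. The eigenvalues sum to 16, which equals trace(L) = 2|E|.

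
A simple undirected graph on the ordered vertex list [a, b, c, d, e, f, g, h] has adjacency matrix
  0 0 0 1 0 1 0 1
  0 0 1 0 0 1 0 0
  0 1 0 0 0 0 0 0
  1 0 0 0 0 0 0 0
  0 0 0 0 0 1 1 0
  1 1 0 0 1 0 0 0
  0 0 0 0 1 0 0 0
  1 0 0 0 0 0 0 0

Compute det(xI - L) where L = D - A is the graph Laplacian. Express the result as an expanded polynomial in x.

x^8 - 14x^7 + 76x^6 - 204x^5 + 286x^4 - 204x^3 + 67x^2 - 8x

Reading degrees in the order [a, b, c, d, e, f, g, h] gives [3, 2, 1, 1, 2, 3, 1, 1]; set D = diag(3, 2, 1, 1, 2, 3, 1, 1) and form L = D - A. Computing det(xI - L) by cofactor expansion (or equivalently via sum-over-permutations) gives x^8 - 14x^7 + 76x^6 - 204x^5 + 286x^4 - 204x^3 + 67x^2 - 8x. The constant term is 0 because L is singular (the all-ones vector lies in its kernel). The eigenvalues sum to 14, which equals trace(L) = 2|E|.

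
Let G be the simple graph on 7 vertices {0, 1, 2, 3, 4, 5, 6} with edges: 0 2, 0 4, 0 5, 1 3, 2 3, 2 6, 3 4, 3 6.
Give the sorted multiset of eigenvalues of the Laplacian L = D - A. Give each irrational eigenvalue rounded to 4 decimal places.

Each diagonal entry of L is the vertex degree and each off-diagonal entry is -1 where an edge is present, 0 otherwise; in the order [0, 1, 2, 3, 4, 5, 6] the diagonal is [3, 1, 3, 4, 2, 1, 2]. The multiplicity of 0 as a Laplacian eigenvalue equals the number of connected components. The single zero eigenvalue shows the graph is connected.

[0, 0.5926, 1.1255, 1.6855, 3.0609, 4.1723, 5.3632]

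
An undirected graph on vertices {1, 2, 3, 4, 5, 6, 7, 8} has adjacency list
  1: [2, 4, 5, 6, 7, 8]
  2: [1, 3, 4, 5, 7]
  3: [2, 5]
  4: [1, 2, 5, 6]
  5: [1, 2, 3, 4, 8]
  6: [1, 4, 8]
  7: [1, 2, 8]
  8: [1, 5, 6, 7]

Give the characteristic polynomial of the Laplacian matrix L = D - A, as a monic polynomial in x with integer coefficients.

x^8 - 32x^7 + 426x^6 - 3048x^5 + 12611x^4 - 30044x^3 + 37968x^2 - 19512x

Reading degrees in the order [1, 2, 3, 4, 5, 6, 7, 8] gives [6, 5, 2, 4, 5, 3, 3, 4]; set D = diag(6, 5, 2, 4, 5, 3, 3, 4) and form L = D - A. Computing det(xI - L) by cofactor expansion (or equivalently via sum-over-permutations) gives x^8 - 32x^7 + 426x^6 - 3048x^5 + 12611x^4 - 30044x^3 + 37968x^2 - 19512x. Since p(0) = det(-L) = 0, x divides p(x). The eigenvalues sum to 32, which equals trace(L) = 2|E|.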